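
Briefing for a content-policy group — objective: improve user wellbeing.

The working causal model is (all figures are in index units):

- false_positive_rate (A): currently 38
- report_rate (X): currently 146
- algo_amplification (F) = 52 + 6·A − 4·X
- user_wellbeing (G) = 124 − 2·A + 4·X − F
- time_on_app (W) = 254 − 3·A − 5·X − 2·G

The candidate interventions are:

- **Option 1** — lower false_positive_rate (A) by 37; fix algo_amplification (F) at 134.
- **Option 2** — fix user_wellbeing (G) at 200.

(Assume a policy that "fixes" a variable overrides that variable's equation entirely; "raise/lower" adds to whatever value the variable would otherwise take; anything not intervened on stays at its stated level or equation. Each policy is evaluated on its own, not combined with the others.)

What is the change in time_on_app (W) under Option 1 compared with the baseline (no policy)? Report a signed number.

839

Baseline:
  A = 38
  X = 146
  F = 52 + 6·38 − 4·146 = -304
  G = 124 − 2·38 + 4·146 − (-304) = 936
  W = 254 − 3·38 − 5·146 − 2·936 = -2462
Option 1 (A − 37, F := 134):
  A = 38 − 37 = 1
  X = 146
  F = 134
  G = 124 − 2·1 + 4·146 − 134 = 572
  W = 254 − 3·1 − 5·146 − 2·572 = -1623
Change in W: -1623 − (-2462) = 839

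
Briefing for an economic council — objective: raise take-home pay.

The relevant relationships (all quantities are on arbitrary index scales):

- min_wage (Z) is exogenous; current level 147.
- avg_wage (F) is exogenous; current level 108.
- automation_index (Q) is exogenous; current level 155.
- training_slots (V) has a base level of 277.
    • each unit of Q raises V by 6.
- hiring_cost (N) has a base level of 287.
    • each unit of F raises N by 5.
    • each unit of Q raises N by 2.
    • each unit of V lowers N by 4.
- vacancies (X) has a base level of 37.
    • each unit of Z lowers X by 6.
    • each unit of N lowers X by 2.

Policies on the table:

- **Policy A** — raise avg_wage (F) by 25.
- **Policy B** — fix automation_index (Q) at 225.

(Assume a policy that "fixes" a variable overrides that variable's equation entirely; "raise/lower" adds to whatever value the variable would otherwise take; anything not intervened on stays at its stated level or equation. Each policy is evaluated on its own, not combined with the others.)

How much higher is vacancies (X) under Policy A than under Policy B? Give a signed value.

-3330

Policy A (F + 25):
  Z = 147
  F = 108 + 25 = 133
  Q = 155
  V = 277 + 6·155 = 1207
  N = 287 + 5·133 + 2·155 − 4·1207 = -3566
  X = 37 − 6·147 − 2·(-3566) = 6287
Policy B (Q := 225):
  Z = 147
  F = 108
  Q = 225
  V = 277 + 6·225 = 1627
  N = 287 + 5·108 + 2·225 − 4·1627 = -5231
  X = 37 − 6·147 − 2·(-5231) = 9617
X: 6287 − 9617 = -3330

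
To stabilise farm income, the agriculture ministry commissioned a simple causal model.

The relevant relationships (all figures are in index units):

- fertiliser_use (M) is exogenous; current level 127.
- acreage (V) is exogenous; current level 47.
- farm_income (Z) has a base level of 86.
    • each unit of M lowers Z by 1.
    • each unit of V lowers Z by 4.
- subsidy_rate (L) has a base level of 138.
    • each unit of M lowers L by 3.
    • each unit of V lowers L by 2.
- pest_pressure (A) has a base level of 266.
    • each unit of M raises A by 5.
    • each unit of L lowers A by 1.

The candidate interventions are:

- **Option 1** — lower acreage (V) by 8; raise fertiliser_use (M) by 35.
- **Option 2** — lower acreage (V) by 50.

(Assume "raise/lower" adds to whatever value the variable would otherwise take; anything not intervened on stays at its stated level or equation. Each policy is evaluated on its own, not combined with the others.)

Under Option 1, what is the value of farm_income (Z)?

Option 1 (V − 8, M + 35):
  M = 127 + 35 = 162
  V = 47 − 8 = 39
  Z = 86 − 162 − 4·39 = -232

-232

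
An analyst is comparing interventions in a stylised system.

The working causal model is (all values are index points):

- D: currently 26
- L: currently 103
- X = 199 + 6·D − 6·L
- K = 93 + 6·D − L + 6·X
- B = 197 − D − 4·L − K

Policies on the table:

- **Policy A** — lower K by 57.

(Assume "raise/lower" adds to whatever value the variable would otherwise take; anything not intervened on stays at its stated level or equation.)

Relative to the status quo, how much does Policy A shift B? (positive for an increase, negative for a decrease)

Baseline:
  D = 26
  L = 103
  X = 199 + 6·26 − 6·103 = -263
  K = 93 + 6·26 − 103 + 6·(-263) = -1432
  B = 197 − 26 − 4·103 − (-1432) = 1191
Policy A (K − 57):
  D = 26
  L = 103
  X = 199 + 6·26 − 6·103 = -263
  K = 93 + 6·26 − 103 + 6·(-263) (−57 from intervention) = -1489
  B = 197 − 26 − 4·103 − (-1489) = 1248
Change in B: 1248 − 1191 = 57

57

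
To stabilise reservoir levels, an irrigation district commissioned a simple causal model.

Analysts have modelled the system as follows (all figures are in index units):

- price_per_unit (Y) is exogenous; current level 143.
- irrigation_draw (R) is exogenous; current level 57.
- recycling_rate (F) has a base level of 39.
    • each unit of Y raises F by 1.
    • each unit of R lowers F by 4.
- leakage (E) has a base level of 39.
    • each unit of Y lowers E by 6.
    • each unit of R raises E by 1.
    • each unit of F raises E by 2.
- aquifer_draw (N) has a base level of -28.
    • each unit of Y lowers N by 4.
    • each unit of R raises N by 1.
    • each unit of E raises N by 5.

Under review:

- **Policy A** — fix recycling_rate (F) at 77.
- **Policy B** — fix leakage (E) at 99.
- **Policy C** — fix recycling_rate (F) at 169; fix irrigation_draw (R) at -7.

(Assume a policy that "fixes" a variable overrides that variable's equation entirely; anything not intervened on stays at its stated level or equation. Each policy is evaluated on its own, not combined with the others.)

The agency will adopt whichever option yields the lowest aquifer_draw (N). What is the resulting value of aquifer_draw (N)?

Policy A (F := 77):
  Y = 143
  R = 57
  F = 77
  E = 39 − 6·143 + 57 + 2·77 = -608
  N = -28 − 4·143 + 57 + 5·(-608) = -3583
Policy B (E := 99):
  Y = 143
  R = 57
  F = 39 + 143 − 4·57 = -46
  E = 99
  N = -28 − 4·143 + 57 + 5·99 = -48
Policy C (F := 169, R := -7):
  Y = 143
  R = -7
  F = 169
  E = 39 − 6·143 + (-7) + 2·169 = -488
  N = -28 − 4·143 + (-7) + 5·(-488) = -3047
Comparing — Policy A: N=-3583, Policy B: N=-48, Policy C: N=-3047. Lowest is -3583 (Policy A).

-3583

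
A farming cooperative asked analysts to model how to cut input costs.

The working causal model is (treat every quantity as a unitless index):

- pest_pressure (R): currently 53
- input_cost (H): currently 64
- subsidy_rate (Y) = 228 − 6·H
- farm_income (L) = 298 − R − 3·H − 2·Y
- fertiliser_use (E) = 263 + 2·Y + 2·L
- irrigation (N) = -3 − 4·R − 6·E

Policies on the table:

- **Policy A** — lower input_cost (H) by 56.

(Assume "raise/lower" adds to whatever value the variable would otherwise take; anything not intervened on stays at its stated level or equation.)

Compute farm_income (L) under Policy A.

Policy A (H − 56):
  R = 53
  H = 64 − 56 = 8
  Y = 228 − 6·8 = 180
  L = 298 − 53 − 3·8 − 2·180 = -139

-139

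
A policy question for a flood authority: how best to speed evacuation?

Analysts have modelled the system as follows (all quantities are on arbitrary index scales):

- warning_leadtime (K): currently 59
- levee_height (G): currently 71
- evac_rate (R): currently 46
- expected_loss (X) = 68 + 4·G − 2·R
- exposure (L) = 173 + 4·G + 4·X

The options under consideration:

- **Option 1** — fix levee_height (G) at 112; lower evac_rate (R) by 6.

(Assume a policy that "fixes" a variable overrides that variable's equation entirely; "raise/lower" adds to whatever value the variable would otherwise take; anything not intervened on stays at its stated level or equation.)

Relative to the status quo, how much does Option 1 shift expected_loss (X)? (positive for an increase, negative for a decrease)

176

Baseline:
  G = 71
  R = 46
  X = 68 + 4·71 − 2·46 = 260
Option 1 (G := 112, R − 6):
  G = 112
  R = 46 − 6 = 40
  X = 68 + 4·112 − 2·40 = 436
Change in X: 436 − 260 = 176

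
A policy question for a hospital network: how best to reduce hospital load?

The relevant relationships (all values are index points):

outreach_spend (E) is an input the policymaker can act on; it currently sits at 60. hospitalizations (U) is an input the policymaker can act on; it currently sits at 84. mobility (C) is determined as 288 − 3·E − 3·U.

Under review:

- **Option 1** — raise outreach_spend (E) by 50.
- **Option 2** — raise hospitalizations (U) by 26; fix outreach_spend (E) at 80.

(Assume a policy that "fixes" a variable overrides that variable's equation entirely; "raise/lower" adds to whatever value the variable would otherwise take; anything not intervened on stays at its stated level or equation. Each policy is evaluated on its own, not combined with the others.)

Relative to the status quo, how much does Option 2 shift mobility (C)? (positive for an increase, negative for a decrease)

-138

Baseline:
  E = 60
  U = 84
  C = 288 − 3·60 − 3·84 = -144
Option 2 (U + 26, E := 80):
  E = 80
  U = 84 + 26 = 110
  C = 288 − 3·80 − 3·110 = -282
Change in C: -282 − (-144) = -138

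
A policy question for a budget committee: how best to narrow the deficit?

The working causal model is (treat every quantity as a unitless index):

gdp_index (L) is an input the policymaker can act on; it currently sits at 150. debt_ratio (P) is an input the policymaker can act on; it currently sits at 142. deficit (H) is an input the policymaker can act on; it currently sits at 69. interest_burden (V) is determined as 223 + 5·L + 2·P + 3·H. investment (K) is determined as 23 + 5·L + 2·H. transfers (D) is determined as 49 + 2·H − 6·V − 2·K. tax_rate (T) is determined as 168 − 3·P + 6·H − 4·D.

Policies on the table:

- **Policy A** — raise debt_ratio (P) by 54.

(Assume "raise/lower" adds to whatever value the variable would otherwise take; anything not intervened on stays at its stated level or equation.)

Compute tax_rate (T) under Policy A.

44262

Policy A (P + 54):
  L = 150
  P = 142 + 54 = 196
  H = 69
  V = 223 + 5·150 + 2·196 + 3·69 = 1572
  K = 23 + 5·150 + 2·69 = 911
  D = 49 + 2·69 − 6·1572 − 2·911 = -11067
  T = 168 − 3·196 + 6·69 − 4·(-11067) = 44262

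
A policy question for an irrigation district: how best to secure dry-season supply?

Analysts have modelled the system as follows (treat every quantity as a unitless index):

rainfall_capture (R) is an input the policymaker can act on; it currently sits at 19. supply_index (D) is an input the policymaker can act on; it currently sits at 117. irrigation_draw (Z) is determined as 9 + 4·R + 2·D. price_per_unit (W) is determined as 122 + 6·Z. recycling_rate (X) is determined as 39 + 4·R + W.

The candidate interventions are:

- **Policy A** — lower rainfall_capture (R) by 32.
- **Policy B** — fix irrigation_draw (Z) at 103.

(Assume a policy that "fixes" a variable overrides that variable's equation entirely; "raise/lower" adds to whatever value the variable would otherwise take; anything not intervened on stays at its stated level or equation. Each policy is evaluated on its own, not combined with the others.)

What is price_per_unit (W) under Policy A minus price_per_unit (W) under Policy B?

Policy A (R − 32):
  R = 19 − 32 = -13
  D = 117
  Z = 9 + 4·(-13) + 2·117 = 191
  W = 122 + 6·191 = 1268
Policy B (Z := 103):
  R = 19
  D = 117
  Z = 103
  W = 122 + 6·103 = 740
W: 1268 − 740 = 528

528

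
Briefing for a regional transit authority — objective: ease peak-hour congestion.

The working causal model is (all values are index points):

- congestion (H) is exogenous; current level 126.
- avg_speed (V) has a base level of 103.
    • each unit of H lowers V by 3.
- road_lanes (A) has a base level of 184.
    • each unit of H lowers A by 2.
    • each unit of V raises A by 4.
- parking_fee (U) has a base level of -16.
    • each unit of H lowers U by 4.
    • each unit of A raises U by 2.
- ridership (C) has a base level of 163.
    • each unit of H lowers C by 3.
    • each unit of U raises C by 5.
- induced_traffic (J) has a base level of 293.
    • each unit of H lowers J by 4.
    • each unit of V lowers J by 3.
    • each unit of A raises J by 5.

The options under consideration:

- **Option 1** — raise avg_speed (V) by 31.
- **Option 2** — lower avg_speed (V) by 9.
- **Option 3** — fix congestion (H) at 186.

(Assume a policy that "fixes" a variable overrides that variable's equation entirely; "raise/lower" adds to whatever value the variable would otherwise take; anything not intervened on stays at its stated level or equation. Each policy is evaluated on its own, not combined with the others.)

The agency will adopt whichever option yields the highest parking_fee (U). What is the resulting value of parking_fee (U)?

-2608

Option 1 (V + 31):
  H = 126
  V = 103 − 3·126 (+31 from intervention) = -244
  A = 184 − 2·126 + 4·(-244) = -1044
  U = -16 − 4·126 + 2·(-1044) = -2608
Option 2 (V − 9):
  H = 126
  V = 103 − 3·126 (−9 from intervention) = -284
  A = 184 − 2·126 + 4·(-284) = -1204
  U = -16 − 4·126 + 2·(-1204) = -2928
Option 3 (H := 186):
  H = 186
  V = 103 − 3·186 = -455
  A = 184 − 2·186 + 4·(-455) = -2008
  U = -16 − 4·186 + 2·(-2008) = -4776
Comparing — Option 1: U=-2608, Option 2: U=-2928, Option 3: U=-4776. Highest is -2608 (Option 1).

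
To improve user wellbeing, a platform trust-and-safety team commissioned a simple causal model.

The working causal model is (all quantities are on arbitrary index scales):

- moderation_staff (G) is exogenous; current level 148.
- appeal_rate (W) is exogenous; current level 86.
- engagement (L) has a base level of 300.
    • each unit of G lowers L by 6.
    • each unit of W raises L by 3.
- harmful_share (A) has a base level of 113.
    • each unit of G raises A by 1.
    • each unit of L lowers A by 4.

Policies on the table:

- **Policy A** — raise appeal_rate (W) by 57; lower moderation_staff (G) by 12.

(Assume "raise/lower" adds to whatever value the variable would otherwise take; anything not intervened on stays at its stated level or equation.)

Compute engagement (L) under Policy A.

-87

Policy A (W + 57, G − 12):
  G = 148 − 12 = 136
  W = 86 + 57 = 143
  L = 300 − 6·136 + 3·143 = -87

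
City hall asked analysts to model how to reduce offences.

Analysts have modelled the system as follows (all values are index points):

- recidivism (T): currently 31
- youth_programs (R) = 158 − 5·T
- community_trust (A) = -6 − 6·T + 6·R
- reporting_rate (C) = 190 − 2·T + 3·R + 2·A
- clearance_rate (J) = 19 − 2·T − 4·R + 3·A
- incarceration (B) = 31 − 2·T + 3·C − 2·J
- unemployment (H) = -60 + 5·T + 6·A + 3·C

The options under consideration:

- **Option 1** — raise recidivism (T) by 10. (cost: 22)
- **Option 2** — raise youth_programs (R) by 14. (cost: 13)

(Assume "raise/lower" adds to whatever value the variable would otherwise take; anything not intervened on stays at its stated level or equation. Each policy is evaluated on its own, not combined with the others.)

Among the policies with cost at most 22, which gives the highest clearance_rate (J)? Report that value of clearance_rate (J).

Option 1 (T + 10):
  T = 31 + 10 = 41
  R = 158 − 5·41 = -47
  A = -6 − 6·41 + 6·(-47) = -534
  J = 19 − 2·41 − 4·(-47) + 3·(-534) = -1477
Option 2 (R + 14):
  T = 31
  R = 158 − 5·31 (+14 from intervention) = 17
  A = -6 − 6·31 + 6·17 = -90
  J = 19 − 2·31 − 4·17 + 3·(-90) = -381
Comparing — Option 1: J=-1477, Option 2: J=-381. Highest is -381 (Option 2).

-381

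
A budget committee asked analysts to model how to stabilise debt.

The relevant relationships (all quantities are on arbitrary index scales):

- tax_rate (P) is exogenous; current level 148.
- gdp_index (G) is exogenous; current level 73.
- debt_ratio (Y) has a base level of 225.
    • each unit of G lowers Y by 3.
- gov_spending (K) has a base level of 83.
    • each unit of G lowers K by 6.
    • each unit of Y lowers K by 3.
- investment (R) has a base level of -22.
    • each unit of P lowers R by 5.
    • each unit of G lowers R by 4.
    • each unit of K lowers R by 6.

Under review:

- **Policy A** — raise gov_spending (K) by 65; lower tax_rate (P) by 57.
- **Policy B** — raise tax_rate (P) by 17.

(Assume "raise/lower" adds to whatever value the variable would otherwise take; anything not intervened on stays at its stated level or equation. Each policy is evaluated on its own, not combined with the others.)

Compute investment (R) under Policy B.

Policy B (P + 17):
  P = 148 + 17 = 165
  G = 73
  Y = 225 − 3·73 = 6
  K = 83 − 6·73 − 3·6 = -373
  R = -22 − 5·165 − 4·73 − 6·(-373) = 1099

1099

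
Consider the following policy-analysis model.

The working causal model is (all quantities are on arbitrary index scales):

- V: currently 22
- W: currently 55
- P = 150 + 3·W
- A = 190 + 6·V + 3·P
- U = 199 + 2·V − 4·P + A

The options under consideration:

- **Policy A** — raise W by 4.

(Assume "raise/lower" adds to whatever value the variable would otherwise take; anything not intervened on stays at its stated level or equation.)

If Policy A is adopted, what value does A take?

1303

Policy A (W + 4):
  V = 22
  W = 55 + 4 = 59
  P = 150 + 3·59 = 327
  A = 190 + 6·22 + 3·327 = 1303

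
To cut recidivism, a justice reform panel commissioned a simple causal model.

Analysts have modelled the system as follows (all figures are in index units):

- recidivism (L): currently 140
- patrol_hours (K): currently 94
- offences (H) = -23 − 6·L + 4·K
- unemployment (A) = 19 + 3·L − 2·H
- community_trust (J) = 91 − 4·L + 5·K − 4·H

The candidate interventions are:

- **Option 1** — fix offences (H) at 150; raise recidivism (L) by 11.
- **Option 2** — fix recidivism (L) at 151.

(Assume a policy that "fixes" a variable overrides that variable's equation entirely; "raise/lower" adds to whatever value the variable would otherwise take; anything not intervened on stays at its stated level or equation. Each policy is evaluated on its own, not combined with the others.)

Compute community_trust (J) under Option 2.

Option 2 (L := 151):
  L = 151
  K = 94
  H = -23 − 6·151 + 4·94 = -553
  J = 91 − 4·151 + 5·94 − 4·(-553) = 2169

2169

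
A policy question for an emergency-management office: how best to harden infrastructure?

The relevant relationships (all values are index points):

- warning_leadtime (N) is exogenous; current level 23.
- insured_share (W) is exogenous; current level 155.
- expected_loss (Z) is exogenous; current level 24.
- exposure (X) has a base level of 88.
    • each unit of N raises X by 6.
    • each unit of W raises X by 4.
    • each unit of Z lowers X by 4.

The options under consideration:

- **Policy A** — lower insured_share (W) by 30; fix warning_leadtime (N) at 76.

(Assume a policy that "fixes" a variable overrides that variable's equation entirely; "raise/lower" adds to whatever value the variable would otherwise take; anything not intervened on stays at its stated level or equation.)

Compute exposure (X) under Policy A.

Policy A (W − 30, N := 76):
  N = 76
  W = 155 − 30 = 125
  Z = 24
  X = 88 + 6·76 + 4·125 − 4·24 = 948

948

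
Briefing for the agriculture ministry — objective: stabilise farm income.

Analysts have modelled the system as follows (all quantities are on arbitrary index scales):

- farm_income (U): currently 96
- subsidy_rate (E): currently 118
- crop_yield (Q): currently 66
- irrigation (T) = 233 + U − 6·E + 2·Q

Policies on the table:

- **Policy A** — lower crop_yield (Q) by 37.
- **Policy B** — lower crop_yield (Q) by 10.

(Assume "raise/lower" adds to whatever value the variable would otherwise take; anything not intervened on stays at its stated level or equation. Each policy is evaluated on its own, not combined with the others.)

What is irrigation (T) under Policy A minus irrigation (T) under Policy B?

-54

Policy A (Q − 37):
  U = 96
  E = 118
  Q = 66 − 37 = 29
  T = 233 + 96 − 6·118 + 2·29 = -321
Policy B (Q − 10):
  U = 96
  E = 118
  Q = 66 − 10 = 56
  T = 233 + 96 − 6·118 + 2·56 = -267
T: -321 − (-267) = -54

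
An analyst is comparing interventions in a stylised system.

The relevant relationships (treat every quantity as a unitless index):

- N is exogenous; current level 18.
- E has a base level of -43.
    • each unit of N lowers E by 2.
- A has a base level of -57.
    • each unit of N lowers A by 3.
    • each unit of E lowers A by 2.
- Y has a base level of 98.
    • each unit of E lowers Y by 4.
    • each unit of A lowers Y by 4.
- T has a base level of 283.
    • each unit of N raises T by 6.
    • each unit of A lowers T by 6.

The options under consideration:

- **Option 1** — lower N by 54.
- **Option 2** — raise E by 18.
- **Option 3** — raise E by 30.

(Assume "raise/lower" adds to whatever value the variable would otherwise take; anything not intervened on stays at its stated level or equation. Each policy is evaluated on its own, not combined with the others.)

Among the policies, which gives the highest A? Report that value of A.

Option 1 (N − 54):
  N = 18 − 54 = -36
  E = -43 − 2·(-36) = 29
  A = -57 − 3·(-36) − 2·29 = -7
Option 2 (E + 18):
  N = 18
  E = -43 − 2·18 (+18 from intervention) = -61
  A = -57 − 3·18 − 2·(-61) = 11
Option 3 (E + 30):
  N = 18
  E = -43 − 2·18 (+30 from intervention) = -49
  A = -57 − 3·18 − 2·(-49) = -13
Comparing — Option 1: A=-7, Option 2: A=11, Option 3: A=-13. Highest is 11 (Option 2).

11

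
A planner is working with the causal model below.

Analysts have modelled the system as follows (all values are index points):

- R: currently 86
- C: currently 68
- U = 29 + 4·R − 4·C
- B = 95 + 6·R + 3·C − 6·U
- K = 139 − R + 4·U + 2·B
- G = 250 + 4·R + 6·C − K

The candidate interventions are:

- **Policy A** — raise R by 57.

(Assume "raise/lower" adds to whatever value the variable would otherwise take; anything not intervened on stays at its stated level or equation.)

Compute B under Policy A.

Policy A (R + 57):
  R = 86 + 57 = 143
  C = 68
  U = 29 + 4·143 − 4·68 = 329
  B = 95 + 6·143 + 3·68 − 6·329 = -817

-817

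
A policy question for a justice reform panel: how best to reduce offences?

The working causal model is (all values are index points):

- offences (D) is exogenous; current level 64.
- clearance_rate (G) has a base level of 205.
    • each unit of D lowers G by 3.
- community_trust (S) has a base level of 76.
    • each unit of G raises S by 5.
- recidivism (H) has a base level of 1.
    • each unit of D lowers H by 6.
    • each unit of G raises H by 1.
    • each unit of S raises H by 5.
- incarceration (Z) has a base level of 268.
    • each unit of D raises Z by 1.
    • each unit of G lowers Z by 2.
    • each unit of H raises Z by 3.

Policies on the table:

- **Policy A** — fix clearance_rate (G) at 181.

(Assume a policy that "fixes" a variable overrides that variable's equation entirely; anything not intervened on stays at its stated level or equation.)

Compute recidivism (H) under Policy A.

4703

Policy A (G := 181):
  D = 64
  G = 181
  S = 76 + 5·181 = 981
  H = 1 − 6·64 + 181 + 5·981 = 4703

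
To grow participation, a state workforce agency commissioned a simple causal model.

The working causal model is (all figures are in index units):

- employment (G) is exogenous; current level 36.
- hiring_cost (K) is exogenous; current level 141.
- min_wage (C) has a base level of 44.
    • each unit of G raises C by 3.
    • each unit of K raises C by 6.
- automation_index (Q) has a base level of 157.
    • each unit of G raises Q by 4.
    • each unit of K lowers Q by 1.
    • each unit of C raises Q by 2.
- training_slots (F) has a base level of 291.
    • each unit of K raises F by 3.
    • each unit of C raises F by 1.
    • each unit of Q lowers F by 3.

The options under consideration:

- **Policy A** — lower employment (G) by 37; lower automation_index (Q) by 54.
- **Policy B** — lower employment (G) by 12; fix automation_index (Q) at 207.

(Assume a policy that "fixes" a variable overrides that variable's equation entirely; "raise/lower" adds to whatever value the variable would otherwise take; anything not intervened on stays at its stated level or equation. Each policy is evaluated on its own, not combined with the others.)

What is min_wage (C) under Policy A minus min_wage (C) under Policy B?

Policy A (G − 37, Q − 54):
  G = 36 − 37 = -1
  K = 141
  C = 44 + 3·(-1) + 6·141 = 887
Policy B (G − 12, Q := 207):
  G = 36 − 12 = 24
  K = 141
  C = 44 + 3·24 + 6·141 = 962
C: 887 − 962 = -75

-75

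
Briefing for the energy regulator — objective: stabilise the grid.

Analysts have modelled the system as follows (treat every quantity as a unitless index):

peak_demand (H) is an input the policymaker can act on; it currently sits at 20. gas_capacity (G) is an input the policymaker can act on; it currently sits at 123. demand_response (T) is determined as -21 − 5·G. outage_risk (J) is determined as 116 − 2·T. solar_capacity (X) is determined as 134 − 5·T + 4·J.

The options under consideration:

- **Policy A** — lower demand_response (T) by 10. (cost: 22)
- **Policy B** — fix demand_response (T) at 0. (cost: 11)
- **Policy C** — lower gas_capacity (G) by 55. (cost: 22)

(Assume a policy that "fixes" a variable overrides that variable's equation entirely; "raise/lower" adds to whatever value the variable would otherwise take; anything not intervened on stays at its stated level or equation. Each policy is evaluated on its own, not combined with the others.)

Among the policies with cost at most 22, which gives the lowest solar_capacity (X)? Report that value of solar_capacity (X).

Policy A (T − 10):
  G = 123
  T = -21 − 5·123 (−10 from intervention) = -646
  J = 116 − 2·(-646) = 1408
  X = 134 − 5·(-646) + 4·1408 = 8996
Policy B (T := 0):
  G = 123
  T = 0
  J = 116 − 2·0 = 116
  X = 134 − 5·0 + 4·116 = 598
Policy C (G − 55):
  G = 123 − 55 = 68
  T = -21 − 5·68 = -361
  J = 116 − 2·(-361) = 838
  X = 134 − 5·(-361) + 4·838 = 5291
Comparing — Policy A: X=8996, Policy B: X=598, Policy C: X=5291. Lowest is 598 (Policy B).

598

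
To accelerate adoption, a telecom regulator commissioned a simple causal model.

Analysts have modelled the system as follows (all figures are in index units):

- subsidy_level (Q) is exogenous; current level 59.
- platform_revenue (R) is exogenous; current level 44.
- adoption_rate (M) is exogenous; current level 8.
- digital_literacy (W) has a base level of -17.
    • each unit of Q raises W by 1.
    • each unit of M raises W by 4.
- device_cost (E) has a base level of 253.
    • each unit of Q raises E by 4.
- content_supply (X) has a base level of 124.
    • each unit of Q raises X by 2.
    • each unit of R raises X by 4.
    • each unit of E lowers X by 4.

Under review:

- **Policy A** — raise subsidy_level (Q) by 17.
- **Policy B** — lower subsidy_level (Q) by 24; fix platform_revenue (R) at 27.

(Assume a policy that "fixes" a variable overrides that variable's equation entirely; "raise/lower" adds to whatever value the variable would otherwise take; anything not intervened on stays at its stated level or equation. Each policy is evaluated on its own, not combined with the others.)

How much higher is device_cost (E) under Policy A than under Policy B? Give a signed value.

Policy A (Q + 17):
  Q = 59 + 17 = 76
  E = 253 + 4·76 = 557
Policy B (Q − 24, R := 27):
  Q = 59 − 24 = 35
  E = 253 + 4·35 = 393
E: 557 − 393 = 164

164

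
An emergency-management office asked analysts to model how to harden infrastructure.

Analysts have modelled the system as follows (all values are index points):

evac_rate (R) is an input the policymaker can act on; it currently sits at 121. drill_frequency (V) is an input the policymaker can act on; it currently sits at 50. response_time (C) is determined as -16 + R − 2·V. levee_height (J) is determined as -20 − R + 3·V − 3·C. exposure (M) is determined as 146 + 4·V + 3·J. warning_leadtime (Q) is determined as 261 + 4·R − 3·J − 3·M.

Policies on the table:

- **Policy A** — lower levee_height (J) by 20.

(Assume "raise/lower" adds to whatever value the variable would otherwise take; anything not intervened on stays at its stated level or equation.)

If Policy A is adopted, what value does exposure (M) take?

268

Policy A (J − 20):
  R = 121
  V = 50
  C = -16 + 121 − 2·50 = 5
  J = -20 − 121 + 3·50 − 3·5 (−20 from intervention) = -26
  M = 146 + 4·50 + 3·(-26) = 268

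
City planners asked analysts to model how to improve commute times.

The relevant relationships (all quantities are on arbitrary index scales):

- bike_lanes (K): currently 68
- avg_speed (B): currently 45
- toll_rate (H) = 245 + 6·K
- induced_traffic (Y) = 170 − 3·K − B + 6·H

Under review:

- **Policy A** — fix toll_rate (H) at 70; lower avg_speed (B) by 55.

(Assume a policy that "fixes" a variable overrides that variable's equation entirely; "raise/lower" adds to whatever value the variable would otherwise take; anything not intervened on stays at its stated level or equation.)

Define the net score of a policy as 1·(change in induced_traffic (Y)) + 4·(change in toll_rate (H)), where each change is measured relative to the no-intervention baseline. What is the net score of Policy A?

-5775

Baseline:
  K = 68
  B = 45
  H = 245 + 6·68 = 653
  Y = 170 − 3·68 − 45 + 6·653 = 3839
Policy A (H := 70, B − 55):
  K = 68
  B = 45 − 55 = -10
  H = 70
  Y = 170 − 3·68 − (-10) + 6·70 = 396
ΔY = 396 − 3839 = -3443; ΔH = 70 − 653 = -583
Score = 1·(-3443) + 4·(-583) = -5775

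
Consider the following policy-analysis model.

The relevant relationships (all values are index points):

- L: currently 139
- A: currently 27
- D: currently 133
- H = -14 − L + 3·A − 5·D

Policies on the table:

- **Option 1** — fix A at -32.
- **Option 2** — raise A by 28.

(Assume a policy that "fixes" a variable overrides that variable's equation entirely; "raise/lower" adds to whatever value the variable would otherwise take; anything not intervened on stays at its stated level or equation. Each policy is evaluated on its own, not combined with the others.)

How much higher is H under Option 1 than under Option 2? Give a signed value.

-261

Option 1 (A := -32):
  L = 139
  A = -32
  D = 133
  H = -14 − 139 + 3·(-32) − 5·133 = -914
Option 2 (A + 28):
  L = 139
  A = 27 + 28 = 55
  D = 133
  H = -14 − 139 + 3·55 − 5·133 = -653
H: -914 − (-653) = -261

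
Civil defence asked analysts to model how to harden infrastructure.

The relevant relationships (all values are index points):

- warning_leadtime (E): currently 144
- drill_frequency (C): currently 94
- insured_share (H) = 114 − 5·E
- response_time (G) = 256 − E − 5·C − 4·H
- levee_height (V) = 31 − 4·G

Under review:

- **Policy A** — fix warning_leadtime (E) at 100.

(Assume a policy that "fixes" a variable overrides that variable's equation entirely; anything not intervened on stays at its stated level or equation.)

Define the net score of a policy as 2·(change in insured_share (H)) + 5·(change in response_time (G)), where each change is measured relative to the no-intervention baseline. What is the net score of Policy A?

-3740

Baseline:
  E = 144
  C = 94
  H = 114 − 5·144 = -606
  G = 256 − 144 − 5·94 − 4·(-606) = 2066
Policy A (E := 100):
  E = 100
  C = 94
  H = 114 − 5·100 = -386
  G = 256 − 100 − 5·94 − 4·(-386) = 1230
ΔH = -386 − (-606) = 220; ΔG = 1230 − 2066 = -836
Score = 2·220 + 5·(-836) = -3740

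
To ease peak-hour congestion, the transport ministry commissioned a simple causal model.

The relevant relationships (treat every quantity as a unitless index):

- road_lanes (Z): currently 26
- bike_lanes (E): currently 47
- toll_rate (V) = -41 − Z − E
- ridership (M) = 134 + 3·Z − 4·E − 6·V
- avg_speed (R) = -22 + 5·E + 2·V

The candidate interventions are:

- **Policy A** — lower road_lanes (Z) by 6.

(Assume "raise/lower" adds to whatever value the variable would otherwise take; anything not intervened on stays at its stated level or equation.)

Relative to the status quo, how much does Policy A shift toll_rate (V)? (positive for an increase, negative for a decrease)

Baseline:
  Z = 26
  E = 47
  V = -41 − 26 − 47 = -114
Policy A (Z − 6):
  Z = 26 − 6 = 20
  E = 47
  V = -41 − 20 − 47 = -108
Change in V: -108 − (-114) = 6

6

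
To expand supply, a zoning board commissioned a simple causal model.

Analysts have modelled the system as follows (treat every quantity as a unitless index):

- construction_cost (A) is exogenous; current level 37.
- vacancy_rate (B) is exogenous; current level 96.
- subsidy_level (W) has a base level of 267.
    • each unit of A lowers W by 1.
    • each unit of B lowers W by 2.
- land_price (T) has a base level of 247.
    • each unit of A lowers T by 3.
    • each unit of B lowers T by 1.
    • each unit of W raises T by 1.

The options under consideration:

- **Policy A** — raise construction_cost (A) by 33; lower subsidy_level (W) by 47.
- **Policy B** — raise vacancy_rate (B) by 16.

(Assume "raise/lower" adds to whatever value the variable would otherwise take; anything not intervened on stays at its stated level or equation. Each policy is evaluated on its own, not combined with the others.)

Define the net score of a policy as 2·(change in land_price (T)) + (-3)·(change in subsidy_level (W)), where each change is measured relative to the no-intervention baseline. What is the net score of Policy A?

-118

Baseline:
  A = 37
  B = 96
  W = 267 − 37 − 2·96 = 38
  T = 247 − 3·37 − 96 + 38 = 78
Policy A (A + 33, W − 47):
  A = 37 + 33 = 70
  B = 96
  W = 267 − 70 − 2·96 (−47 from intervention) = -42
  T = 247 − 3·70 − 96 + (-42) = -101
ΔT = -101 − 78 = -179; ΔW = -42 − 38 = -80
Score = 2·(-179) + (-3)·(-80) = -118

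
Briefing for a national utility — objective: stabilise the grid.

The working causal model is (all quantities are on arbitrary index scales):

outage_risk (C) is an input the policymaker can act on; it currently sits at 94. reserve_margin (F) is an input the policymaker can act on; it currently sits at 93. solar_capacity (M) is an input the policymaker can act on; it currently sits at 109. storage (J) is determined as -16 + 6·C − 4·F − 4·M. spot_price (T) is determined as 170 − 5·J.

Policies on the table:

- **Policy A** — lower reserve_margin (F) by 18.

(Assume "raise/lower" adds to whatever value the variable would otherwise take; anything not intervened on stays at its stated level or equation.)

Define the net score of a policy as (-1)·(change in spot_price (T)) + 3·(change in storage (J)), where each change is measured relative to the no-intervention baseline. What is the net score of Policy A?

Baseline:
  C = 94
  F = 93
  M = 109
  J = -16 + 6·94 − 4·93 − 4·109 = -260
  T = 170 − 5·(-260) = 1470
Policy A (F − 18):
  C = 94
  F = 93 − 18 = 75
  M = 109
  J = -16 + 6·94 − 4·75 − 4·109 = -188
  T = 170 − 5·(-188) = 1110
ΔT = 1110 − 1470 = -360; ΔJ = -188 − (-260) = 72
Score = (-1)·(-360) + 3·72 = 576

576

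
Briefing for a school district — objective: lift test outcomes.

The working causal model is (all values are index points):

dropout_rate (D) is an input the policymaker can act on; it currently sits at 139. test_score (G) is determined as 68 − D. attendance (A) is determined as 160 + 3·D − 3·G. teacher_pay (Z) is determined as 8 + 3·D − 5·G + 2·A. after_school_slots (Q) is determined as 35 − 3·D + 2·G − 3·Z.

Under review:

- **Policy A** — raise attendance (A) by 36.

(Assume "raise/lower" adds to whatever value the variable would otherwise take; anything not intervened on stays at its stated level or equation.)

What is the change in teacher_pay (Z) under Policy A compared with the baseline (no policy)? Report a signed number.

72

Baseline:
  D = 139
  G = 68 − 139 = -71
  A = 160 + 3·139 − 3·(-71) = 790
  Z = 8 + 3·139 − 5·(-71) + 2·790 = 2360
Policy A (A + 36):
  D = 139
  G = 68 − 139 = -71
  A = 160 + 3·139 − 3·(-71) (+36 from intervention) = 826
  Z = 8 + 3·139 − 5·(-71) + 2·826 = 2432
Change in Z: 2432 − 2360 = 72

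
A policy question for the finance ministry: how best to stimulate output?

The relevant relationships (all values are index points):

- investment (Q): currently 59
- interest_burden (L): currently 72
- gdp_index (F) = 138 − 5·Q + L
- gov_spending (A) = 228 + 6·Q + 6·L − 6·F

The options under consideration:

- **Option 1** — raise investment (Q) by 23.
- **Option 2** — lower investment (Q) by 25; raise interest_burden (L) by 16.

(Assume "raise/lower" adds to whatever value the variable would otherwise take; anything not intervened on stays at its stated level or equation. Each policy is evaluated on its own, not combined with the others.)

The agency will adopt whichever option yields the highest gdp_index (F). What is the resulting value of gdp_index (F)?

56

Option 1 (Q + 23):
  Q = 59 + 23 = 82
  L = 72
  F = 138 − 5·82 + 72 = -200
Option 2 (Q − 25, L + 16):
  Q = 59 − 25 = 34
  L = 72 + 16 = 88
  F = 138 − 5·34 + 88 = 56
Comparing — Option 1: F=-200, Option 2: F=56. Highest is 56 (Option 2).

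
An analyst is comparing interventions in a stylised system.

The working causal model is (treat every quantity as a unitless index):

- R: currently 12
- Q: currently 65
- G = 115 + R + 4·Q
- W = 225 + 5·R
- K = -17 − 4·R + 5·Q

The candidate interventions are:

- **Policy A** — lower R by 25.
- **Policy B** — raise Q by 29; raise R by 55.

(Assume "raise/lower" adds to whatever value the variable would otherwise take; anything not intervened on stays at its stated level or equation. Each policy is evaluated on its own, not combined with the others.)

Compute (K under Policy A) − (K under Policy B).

175

Policy A (R − 25):
  R = 12 − 25 = -13
  Q = 65
  K = -17 − 4·(-13) + 5·65 = 360
Policy B (Q + 29, R + 55):
  R = 12 + 55 = 67
  Q = 65 + 29 = 94
  K = -17 − 4·67 + 5·94 = 185
K: 360 − 185 = 175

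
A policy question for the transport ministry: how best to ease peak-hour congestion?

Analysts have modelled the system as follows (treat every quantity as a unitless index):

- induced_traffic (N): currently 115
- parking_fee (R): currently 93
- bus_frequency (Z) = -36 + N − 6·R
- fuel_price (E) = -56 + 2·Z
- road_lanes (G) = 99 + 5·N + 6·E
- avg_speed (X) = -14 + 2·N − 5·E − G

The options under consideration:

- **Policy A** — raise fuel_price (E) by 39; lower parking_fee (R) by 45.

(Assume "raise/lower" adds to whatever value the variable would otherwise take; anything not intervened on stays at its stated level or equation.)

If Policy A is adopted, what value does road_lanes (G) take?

-1936

Policy A (E + 39, R − 45):
  N = 115
  R = 93 − 45 = 48
  Z = -36 + 115 − 6·48 = -209
  E = -56 + 2·(-209) (+39 from intervention) = -435
  G = 99 + 5·115 + 6·(-435) = -1936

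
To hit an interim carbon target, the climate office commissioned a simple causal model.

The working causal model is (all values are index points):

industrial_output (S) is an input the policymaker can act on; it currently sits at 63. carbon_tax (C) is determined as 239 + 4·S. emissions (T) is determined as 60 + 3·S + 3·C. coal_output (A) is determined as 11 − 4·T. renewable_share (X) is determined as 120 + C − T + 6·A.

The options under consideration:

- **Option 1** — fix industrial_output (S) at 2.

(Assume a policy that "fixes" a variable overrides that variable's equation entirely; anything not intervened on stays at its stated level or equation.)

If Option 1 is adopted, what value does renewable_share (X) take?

-19742

Option 1 (S := 2):
  S = 2
  C = 239 + 4·2 = 247
  T = 60 + 3·2 + 3·247 = 807
  A = 11 − 4·807 = -3217
  X = 120 + 247 − 807 + 6·(-3217) = -19742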